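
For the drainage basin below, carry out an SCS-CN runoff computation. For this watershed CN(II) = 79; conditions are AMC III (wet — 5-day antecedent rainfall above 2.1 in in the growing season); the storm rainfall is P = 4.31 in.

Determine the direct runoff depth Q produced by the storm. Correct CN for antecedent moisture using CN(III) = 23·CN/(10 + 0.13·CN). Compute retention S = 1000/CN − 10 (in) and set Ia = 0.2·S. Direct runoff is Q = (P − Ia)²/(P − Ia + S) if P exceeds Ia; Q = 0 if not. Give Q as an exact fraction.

Q = 549269230129/172819775900 in ≈ 3.178 in

Adjust CN=79 to AMC III: 23·79/(10 + 0.13·79) → 1817 ÷ (2027/100) = 181700/2027 ≈ 89.640
Retention S: 1000/CN − 10 with CN=89.640 → S = 2100/1817 ≈ 1.156 in
Initial abstraction Ia = S/5 = (2100/1817)/5 = 420/1817 ≈ 0.231 in
Since P=4.310 > Ia=0.231: effective rainfall P−Ia = 741127/181700 in
Q: (741127/181700)² ÷ (951127/181700) = 549269230129/172819775900 in (≈ 3.178 in)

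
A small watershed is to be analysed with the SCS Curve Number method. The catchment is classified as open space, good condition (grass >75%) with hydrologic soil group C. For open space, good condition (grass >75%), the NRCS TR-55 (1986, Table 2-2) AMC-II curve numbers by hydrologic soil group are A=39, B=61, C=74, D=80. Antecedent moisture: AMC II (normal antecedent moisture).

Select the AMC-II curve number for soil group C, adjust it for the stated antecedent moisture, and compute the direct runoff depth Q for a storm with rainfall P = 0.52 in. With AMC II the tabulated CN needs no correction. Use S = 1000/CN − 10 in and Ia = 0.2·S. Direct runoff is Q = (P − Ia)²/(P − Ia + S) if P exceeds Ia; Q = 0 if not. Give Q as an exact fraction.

Q = 0 in ≈ 0.000 in

NRCS table: open space, good condition (grass >75%), soil group C → CN(II) = 74
Average conditions: CN = 74 (no AMC adjustment).
S = 1000/74 − 10 = 130/37 in ≈ 3.514 in
Ia = 0.2S: 0.2·3.514 = 0.703 in (exactly 26/37)
P = 0.520 ≤ Ia = 0.703 in: entire storm abstracted, Q = 0.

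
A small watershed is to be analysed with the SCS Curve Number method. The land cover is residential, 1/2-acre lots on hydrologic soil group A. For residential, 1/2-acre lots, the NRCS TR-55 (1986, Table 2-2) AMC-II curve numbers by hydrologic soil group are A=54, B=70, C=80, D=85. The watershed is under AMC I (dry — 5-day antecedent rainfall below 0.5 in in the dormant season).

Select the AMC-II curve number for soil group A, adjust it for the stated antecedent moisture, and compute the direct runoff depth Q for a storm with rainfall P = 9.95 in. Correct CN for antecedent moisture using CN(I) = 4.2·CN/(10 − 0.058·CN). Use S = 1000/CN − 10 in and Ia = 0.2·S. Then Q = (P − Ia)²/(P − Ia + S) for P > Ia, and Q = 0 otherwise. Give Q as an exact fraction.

Q = 4466649889/3366086220 in ≈ 1.327 in

NRCS table: residential, 1/2-acre lots, soil group A → CN(II) = 54
Dry (AMC I): CN(I) = 4.2·54/(10 − 0.058·54) = (1134/5)/(1717/250) = 56700/1717 ≈ 33.023
Max retention: S = 1000/(56700/1717) − 10 = 11500/567 in (≈ 20.282 in)
Ia = 0.2S: 0.2·20.282 = 4.056 in (exactly 2300/567)
P − Ia = 9.950 − 4.056 = 66833/11340 ≈ 5.894 in (> 0, runoff occurs)
Q = (66833/11340)²/((66833/11340) + 11500/567) = (4466649889/128595600)/(296833/11340) = 4466649889/3366086220 in ≈ 1.327 in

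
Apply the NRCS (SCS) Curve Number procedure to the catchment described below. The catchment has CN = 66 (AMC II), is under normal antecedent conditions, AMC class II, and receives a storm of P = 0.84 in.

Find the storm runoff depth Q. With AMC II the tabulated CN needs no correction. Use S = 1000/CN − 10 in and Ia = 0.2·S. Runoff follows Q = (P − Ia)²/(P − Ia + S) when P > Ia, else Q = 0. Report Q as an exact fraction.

AMC II — tabulated CN = 66 applies directly.
Max retention: S = 1000/66 − 10 = 170/33 in (≈ 5.152 in)
Ia = 0.2S: 0.2·5.152 = 1.030 in (exactly 34/33)
P = 0.840 ≤ Ia = 1.030 in: entire storm abstracted, Q = 0.

Q = 0 in ≈ 0.000 in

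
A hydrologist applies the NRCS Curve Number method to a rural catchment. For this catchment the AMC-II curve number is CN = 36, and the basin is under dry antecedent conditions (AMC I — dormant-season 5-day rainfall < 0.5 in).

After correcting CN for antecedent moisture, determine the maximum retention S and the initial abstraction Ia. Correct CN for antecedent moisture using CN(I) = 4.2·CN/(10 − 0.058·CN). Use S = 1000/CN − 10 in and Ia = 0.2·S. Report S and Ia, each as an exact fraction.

Adjust CN=36 to AMC I: 4.2·36/(10 − 0.058·36) → (756/5) ÷ (989/125) = 18900/989 ≈ 19.110
S = 1000/(18900/989) − 10 = 8000/189 in ≈ 42.328 in
Ia = 0.2·(8000/189) = 1600/189 in ≈ 8.466 in

S = 8000/189 in ≈ 42.328 in; Ia = 1600/189 in ≈ 8.466 in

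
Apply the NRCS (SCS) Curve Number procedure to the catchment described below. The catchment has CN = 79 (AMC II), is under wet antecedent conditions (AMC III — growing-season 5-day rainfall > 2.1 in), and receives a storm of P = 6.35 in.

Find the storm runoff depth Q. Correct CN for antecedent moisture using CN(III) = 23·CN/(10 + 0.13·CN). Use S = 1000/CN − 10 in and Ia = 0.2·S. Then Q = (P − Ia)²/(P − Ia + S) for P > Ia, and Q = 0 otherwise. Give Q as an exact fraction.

Adjust CN=79 to AMC III: 23·79/(10 + 0.13·79) → 1817 ÷ (2027/100) = 181700/2027 ≈ 89.640
Max retention: S = 1000/(181700/2027) − 10 = 2100/1817 in (≈ 1.156 in)
Ia = 0.2·(2100/1817) = 420/1817 in ≈ 0.231 in
Excess rainfall: 6.350 − 0.231 = 6.119 in; P > Ia so Q > 0
Q = (222359/36340)²/((222359/36340) + 2100/1817) = (49443524881/1320595600)/(264359/36340) = 49443524881/9606806060 in ≈ 5.147 in

Q = 49443524881/9606806060 in ≈ 5.147 in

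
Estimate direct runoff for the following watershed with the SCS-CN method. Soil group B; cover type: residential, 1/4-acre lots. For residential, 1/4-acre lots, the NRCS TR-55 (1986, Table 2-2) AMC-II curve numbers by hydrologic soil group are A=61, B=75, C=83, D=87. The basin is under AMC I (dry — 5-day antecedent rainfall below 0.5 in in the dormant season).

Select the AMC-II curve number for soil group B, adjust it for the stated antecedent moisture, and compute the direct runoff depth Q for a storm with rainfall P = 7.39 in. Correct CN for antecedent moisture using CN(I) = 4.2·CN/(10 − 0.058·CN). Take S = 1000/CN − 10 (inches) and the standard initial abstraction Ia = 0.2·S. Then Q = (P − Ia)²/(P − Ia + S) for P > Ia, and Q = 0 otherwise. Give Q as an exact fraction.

Q = 1336414249/545309100 in ≈ 2.451 in

NRCS table: residential, 1/4-acre lots, soil group B → CN(II) = 75
Dry (AMC I): CN(I) = 4.2·75/(10 − 0.058·75) = 315/(113/20) = 6300/113 ≈ 55.752
Max retention: S = 1000/(6300/113) − 10 = 500/63 in (≈ 7.937 in)
Initial abstraction Ia = S/5 = (500/63)/5 = 100/63 ≈ 1.587 in
Since P=7.390 > Ia=1.587: effective rainfall P−Ia = 36557/6300 in
Runoff Q = (P−Ia)²/(P−Ia+S) = (5.803)²/(5.803+7.937) = 1336414249/545309100 ≈ 2.451 in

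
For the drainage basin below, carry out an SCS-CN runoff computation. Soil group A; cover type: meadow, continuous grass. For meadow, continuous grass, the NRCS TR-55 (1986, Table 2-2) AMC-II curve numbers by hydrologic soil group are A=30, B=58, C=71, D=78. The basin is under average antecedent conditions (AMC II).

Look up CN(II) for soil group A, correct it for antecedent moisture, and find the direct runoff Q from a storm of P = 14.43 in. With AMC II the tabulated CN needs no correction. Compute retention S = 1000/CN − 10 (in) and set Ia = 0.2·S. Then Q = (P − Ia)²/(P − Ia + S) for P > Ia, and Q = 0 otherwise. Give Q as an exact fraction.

NRCS table: meadow, continuous grass, soil group A → CN(II) = 30
AMC II — tabulated CN = 30 applies directly.
S = 1000/30 − 10 = 70/3 in ≈ 23.333 in
Initial abstraction Ia = S/5 = (70/3)/5 = 14/3 ≈ 4.667 in
P − Ia = 14.430 − 4.667 = 2929/300 ≈ 9.763 in (> 0, runoff occurs)
Q: (2929/300)² ÷ (9929/300) = 8579041/2978700 in (≈ 2.880 in)

Q = 8579041/2978700 in ≈ 2.880 in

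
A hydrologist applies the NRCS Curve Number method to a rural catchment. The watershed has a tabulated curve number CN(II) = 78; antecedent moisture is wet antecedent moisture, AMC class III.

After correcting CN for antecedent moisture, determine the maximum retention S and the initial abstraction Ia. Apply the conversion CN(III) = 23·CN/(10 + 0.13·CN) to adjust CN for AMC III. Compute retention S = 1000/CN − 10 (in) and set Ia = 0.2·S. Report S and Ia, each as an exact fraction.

Adjust CN=78 to AMC III: 23·78/(10 + 0.13·78) → 1794 ÷ (1007/50) = 89700/1007 ≈ 89.076
Retention S: 1000/CN − 10 with CN=89.076 → S = 1100/897 ≈ 1.226 in
Ia = 0.2S: 0.2·1.226 = 0.245 in (exactly 220/897)

S = 1100/897 in ≈ 1.226 in; Ia = 220/897 in ≈ 0.245 in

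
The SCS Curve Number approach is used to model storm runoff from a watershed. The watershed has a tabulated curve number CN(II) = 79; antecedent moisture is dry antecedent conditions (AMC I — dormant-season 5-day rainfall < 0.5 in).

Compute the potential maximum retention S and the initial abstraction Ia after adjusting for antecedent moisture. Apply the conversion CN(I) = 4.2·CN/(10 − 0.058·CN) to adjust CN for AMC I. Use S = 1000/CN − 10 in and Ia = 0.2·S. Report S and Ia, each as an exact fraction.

S = 500/79 in ≈ 6.329 in; Ia = 100/79 in ≈ 1.266 in

Dry (AMC I): CN(I) = 4.2·79/(10 − 0.058·79) = (1659/5)/(2709/500) = 7900/129 ≈ 61.240
Retention S: 1000/CN − 10 with CN=61.240 → S = 500/79 ≈ 6.329 in
Initial abstraction Ia = S/5 = (500/79)/5 = 100/79 ≈ 1.266 in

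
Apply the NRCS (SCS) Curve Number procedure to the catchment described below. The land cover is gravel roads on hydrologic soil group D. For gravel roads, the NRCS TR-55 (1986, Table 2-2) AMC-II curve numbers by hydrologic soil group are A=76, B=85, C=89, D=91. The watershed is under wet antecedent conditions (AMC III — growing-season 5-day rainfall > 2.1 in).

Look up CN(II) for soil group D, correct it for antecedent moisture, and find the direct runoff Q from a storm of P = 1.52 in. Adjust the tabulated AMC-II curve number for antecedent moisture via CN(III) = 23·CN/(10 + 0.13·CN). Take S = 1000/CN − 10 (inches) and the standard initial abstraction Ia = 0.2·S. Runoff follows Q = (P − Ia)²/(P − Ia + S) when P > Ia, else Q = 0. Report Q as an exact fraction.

NRCS table: gravel roads, soil group D → CN(II) = 91
CN(III) from CN(II)=91: (23·91)/(10 + 0.13·91) = 209300/2183 ≈ 95.877
S = 1000/(209300/2183) − 10 = 900/2093 in ≈ 0.430 in
Ia = 0.2S: 0.2·0.430 = 0.086 in (exactly 180/2093)
P − Ia = 1.520 − 0.086 = 75034/52325 ≈ 1.434 in (> 0, runoff occurs)
Q = (75034/52325)²/((75034/52325) + 900/2093) = (5630101156/2737905625)/(97534/52325) = 2815050578/2551733275 in ≈ 1.103 in

Q = 2815050578/2551733275 in ≈ 1.103 in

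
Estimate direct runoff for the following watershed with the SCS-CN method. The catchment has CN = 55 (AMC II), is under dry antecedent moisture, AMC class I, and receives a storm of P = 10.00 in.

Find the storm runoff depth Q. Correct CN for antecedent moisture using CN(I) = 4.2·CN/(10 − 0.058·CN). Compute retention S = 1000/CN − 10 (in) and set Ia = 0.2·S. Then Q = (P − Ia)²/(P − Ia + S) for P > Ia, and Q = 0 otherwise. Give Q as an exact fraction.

Q = 22090/15169 in ≈ 1.456 in

Dry (AMC I): CN(I) = 4.2·55/(10 − 0.058·55) = 231/(681/100) = 7700/227 ≈ 33.921
S = 1000/(7700/227) − 10 = 1500/77 in ≈ 19.481 in
Initial abstraction Ia = S/5 = (1500/77)/5 = 300/77 ≈ 3.896 in
Excess rainfall: 10.000 − 3.896 = 6.104 in; P > Ia so Q > 0
Runoff Q = (P−Ia)²/(P−Ia+S) = (6.104)²/(6.104+19.481) = 22090/15169 ≈ 1.456 in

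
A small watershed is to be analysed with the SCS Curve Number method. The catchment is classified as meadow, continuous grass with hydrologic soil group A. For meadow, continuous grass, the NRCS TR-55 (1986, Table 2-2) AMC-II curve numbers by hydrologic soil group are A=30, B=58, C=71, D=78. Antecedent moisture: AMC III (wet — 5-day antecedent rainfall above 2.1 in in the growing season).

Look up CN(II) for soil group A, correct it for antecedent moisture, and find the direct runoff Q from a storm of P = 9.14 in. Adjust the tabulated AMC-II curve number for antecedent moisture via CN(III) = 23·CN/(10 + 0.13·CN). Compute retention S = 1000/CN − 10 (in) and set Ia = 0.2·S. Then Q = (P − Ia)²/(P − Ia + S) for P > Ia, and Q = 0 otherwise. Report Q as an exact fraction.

NRCS table: meadow, continuous grass, soil group A → CN(II) = 30
CN(III) from CN(II)=30: (23·30)/(10 + 0.13·30) = 6900/139 ≈ 49.640
Retention S: 1000/CN − 10 with CN=49.640 → S = 700/69 ≈ 10.145 in
Ia = 0.2·(700/69) = 140/69 in ≈ 2.029 in
Excess rainfall: 9.140 − 2.029 = 7.111 in; P > Ia so Q > 0
Q = (24533/3450)²/((24533/3450) + 700/69) = (601868089/11902500)/(59533/3450) = 601868089/205388850 in ≈ 2.930 in

Q = 601868089/205388850 in ≈ 2.930 in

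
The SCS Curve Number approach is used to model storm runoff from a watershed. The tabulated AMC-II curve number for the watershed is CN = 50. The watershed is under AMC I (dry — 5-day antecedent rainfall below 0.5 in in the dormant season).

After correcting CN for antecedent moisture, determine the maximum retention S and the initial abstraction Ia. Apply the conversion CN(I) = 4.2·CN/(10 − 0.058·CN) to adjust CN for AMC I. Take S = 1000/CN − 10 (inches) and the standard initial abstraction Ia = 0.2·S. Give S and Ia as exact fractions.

S = 500/21 in ≈ 23.810 in; Ia = 100/21 in ≈ 4.762 in

CN(I) from CN(II)=50: (4.2·50)/(10 − 0.058·50) = 2100/71 ≈ 29.577
Retention S: 1000/CN − 10 with CN=29.577 → S = 500/21 ≈ 23.810 in
Ia = 0.2S: 0.2·23.810 = 4.762 in (exactly 100/21)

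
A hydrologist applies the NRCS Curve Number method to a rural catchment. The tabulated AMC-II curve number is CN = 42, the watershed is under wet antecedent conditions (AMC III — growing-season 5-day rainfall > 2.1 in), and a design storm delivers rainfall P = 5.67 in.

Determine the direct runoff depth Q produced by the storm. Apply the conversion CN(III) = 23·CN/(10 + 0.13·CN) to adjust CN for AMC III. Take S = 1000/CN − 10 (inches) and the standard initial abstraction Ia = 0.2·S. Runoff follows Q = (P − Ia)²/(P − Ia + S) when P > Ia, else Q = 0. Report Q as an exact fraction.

Q = 46595971321/24433086300 in ≈ 1.907 in

CN(III) from CN(II)=42: (23·42)/(10 + 0.13·42) = 48300/773 ≈ 62.484
Max retention: S = 1000/(48300/773) − 10 = 2900/483 in (≈ 6.004 in)
Ia = 0.2S: 0.2·6.004 = 1.201 in (exactly 580/483)
Excess rainfall: 5.670 − 1.201 = 4.469 in; P > Ia so Q > 0
Q = (215861/48300)²/((215861/48300) + 2900/483) = (46595971321/2332890000)/(505861/48300) = 46595971321/24433086300 in ≈ 1.907 in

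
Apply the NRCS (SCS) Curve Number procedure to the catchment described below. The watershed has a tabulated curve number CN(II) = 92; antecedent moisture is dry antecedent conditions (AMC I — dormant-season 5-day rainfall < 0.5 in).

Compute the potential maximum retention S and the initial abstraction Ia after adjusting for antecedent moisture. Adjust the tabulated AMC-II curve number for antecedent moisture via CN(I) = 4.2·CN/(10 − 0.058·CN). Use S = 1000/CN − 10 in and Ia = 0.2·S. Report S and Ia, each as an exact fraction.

Dry (AMC I): CN(I) = 4.2·92/(10 − 0.058·92) = (1932/5)/(583/125) = 48300/583 ≈ 82.847
S = 1000/(48300/583) − 10 = 1000/483 in ≈ 2.070 in
Ia = 0.2S: 0.2·2.070 = 0.414 in (exactly 200/483)

S = 1000/483 in ≈ 2.070 in; Ia = 200/483 in ≈ 0.414 in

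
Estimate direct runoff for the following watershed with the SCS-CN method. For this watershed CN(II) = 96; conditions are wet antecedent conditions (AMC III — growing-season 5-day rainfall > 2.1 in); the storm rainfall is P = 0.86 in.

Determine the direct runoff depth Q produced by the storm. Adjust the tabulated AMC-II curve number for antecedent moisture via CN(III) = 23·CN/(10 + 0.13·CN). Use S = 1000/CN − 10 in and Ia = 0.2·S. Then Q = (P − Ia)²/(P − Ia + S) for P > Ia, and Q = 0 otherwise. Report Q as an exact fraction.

Adjust CN=96 to AMC III: 23·96/(10 + 0.13·96) → 2208 ÷ (562/25) = 27600/281 ≈ 98.221
Retention S: 1000/CN − 10 with CN=98.221 → S = 25/138 ≈ 0.181 in
Ia = 0.2S: 0.2·0.181 = 0.036 in (exactly 5/138)
Since P=0.860 > Ia=0.036: effective rainfall P−Ia = 1421/1725 in
Runoff Q = (P−Ia)²/(P−Ia+S) = (0.824)²/(0.824+0.181) = 4038482/5980575 ≈ 0.675 in

Q = 4038482/5980575 in ≈ 0.675 in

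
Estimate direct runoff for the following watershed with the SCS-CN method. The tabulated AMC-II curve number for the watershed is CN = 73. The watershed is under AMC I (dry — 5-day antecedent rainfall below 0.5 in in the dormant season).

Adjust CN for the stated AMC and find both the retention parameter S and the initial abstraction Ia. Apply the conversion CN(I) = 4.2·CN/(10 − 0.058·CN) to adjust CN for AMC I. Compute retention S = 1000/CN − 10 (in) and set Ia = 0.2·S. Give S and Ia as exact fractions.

S = 4500/511 in ≈ 8.806 in; Ia = 900/511 in ≈ 1.761 in

CN(I) from CN(II)=73: (4.2·73)/(10 − 0.058·73) = 51100/961 ≈ 53.174
Max retention: S = 1000/(51100/961) − 10 = 4500/511 in (≈ 8.806 in)
Ia = 0.2·(4500/511) = 900/511 in ≈ 1.761 in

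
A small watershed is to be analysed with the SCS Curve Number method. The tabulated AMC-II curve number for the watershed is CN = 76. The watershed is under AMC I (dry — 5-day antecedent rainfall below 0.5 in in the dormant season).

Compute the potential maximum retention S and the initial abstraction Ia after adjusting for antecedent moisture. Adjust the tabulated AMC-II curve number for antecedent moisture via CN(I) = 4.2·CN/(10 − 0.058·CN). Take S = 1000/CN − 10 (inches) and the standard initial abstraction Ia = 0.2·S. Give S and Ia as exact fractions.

Adjust CN=76 to AMC I: 4.2·76/(10 − 0.058·76) → (1596/5) ÷ (699/125) = 13300/233 ≈ 57.082
Retention S: 1000/CN − 10 with CN=57.082 → S = 1000/133 ≈ 7.519 in
Ia = 0.2·(1000/133) = 200/133 in ≈ 1.504 in

S = 1000/133 in ≈ 7.519 in; Ia = 200/133 in ≈ 1.504 in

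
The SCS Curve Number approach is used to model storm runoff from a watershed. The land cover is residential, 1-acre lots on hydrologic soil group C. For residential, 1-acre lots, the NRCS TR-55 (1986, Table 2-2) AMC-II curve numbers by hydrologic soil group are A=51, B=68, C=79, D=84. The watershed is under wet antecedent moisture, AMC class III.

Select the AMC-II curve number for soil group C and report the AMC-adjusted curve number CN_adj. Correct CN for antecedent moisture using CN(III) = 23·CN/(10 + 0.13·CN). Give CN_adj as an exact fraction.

CN_adj = 181700/2027 ≈ 89.640

NRCS table: residential, 1-acre lots, soil group C → CN(II) = 79
CN(III) from CN(II)=79: (23·79)/(10 + 0.13·79) = 181700/2027 ≈ 89.640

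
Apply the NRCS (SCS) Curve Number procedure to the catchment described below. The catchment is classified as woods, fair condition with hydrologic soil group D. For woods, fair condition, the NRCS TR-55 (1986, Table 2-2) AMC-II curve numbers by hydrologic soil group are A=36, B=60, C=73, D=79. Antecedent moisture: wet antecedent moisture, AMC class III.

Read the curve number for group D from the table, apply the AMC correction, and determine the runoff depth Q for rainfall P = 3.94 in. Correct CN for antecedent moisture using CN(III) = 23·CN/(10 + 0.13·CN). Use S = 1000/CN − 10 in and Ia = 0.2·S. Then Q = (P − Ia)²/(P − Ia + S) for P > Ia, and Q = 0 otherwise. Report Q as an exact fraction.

Q = 113534628601/40151066650 in ≈ 2.828 in

NRCS table: woods, fair condition, soil group D → CN(II) = 79
Adjust CN=79 to AMC III: 23·79/(10 + 0.13·79) → 1817 ÷ (2027/100) = 181700/2027 ≈ 89.640
Retention S: 1000/CN − 10 with CN=89.640 → S = 2100/1817 ≈ 1.156 in
Ia = 0.2S: 0.2·1.156 = 0.231 in (exactly 420/1817)
Excess rainfall: 3.940 − 0.231 = 3.709 in; P > Ia so Q > 0
Runoff Q = (P−Ia)²/(P−Ia+S) = (3.709)²/(3.709+1.156) = 113534628601/40151066650 ≈ 2.828 in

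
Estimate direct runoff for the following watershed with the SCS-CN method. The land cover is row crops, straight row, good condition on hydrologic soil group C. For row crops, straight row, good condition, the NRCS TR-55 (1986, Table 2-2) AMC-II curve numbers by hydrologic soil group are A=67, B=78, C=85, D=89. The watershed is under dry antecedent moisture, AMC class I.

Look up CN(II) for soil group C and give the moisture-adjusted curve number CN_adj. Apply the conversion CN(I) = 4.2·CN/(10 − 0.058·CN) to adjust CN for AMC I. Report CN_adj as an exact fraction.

CN_adj = 11900/169 ≈ 70.414

NRCS table: row crops, straight row, good condition, soil group C → CN(II) = 85
Adjust CN=85 to AMC I: 4.2·85/(10 − 0.058·85) → 357 ÷ (507/100) = 11900/169 ≈ 70.414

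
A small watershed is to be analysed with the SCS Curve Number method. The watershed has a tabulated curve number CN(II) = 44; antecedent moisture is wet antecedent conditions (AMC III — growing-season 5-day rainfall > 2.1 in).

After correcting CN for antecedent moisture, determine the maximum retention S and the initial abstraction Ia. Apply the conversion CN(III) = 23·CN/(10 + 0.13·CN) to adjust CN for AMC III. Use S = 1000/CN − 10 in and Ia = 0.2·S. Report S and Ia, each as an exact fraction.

CN(III) from CN(II)=44: (23·44)/(10 + 0.13·44) = 25300/393 ≈ 64.377
Retention S: 1000/CN − 10 with CN=64.377 → S = 1400/253 ≈ 5.534 in
Ia = 0.2S: 0.2·5.534 = 1.107 in (exactly 280/253)

S = 1400/253 in ≈ 5.534 in; Ia = 280/253 in ≈ 1.107 in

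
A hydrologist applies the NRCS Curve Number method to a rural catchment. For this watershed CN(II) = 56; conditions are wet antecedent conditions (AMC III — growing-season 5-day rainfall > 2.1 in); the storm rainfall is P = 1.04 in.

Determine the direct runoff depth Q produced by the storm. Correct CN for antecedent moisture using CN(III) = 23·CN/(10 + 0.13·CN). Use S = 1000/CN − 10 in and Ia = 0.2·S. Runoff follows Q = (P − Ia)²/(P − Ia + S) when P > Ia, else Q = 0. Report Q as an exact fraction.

CN(III) from CN(II)=56: (23·56)/(10 + 0.13·56) = 4025/54 ≈ 74.537
Retention S: 1000/CN − 10 with CN=74.537 → S = 550/161 ≈ 3.416 in
Initial abstraction Ia = S/5 = (550/161)/5 = 110/161 ≈ 0.683 in
P − Ia = 1.040 − 0.683 = 1436/4025 ≈ 0.357 in (> 0, runoff occurs)
Runoff Q = (P−Ia)²/(P−Ia+S) = (0.357)²/(0.357+3.416) = 1031048/30561825 ≈ 0.034 in

Q = 1031048/30561825 in ≈ 0.034 in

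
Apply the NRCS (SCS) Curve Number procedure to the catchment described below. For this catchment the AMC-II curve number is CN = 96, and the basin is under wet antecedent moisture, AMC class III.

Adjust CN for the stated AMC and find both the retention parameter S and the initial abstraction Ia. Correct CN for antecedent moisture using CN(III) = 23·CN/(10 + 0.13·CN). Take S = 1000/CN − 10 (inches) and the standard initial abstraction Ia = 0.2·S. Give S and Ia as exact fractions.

CN(III) from CN(II)=96: (23·96)/(10 + 0.13·96) = 27600/281 ≈ 98.221
Retention S: 1000/CN − 10 with CN=98.221 → S = 25/138 ≈ 0.181 in
Ia = 0.2·(25/138) = 5/138 in ≈ 0.036 in

S = 25/138 in ≈ 0.181 in; Ia = 5/138 in ≈ 0.036 in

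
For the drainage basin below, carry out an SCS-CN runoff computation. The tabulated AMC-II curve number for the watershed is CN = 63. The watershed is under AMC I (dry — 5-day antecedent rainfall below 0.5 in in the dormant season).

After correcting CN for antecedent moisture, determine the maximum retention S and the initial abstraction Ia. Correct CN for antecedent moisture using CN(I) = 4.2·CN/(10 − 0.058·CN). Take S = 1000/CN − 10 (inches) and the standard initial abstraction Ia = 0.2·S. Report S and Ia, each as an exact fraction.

CN(I) from CN(II)=63: (4.2·63)/(10 − 0.058·63) = 132300/3173 ≈ 41.696
Retention S: 1000/CN − 10 with CN=41.696 → S = 18500/1323 ≈ 13.983 in
Ia = 0.2S: 0.2·13.983 = 2.797 in (exactly 3700/1323)

S = 18500/1323 in ≈ 13.983 in; Ia = 3700/1323 in ≈ 2.797 in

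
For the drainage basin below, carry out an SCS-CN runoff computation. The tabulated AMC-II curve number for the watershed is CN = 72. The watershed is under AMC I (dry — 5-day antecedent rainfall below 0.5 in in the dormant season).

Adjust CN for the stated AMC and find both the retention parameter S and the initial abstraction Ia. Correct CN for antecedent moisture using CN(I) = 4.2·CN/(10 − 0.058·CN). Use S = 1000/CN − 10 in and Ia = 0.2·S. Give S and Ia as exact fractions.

Dry (AMC I): CN(I) = 4.2·72/(10 − 0.058·72) = (1512/5)/(728/125) = 675/13 ≈ 51.923
Max retention: S = 1000/(675/13) − 10 = 250/27 in (≈ 9.259 in)
Initial abstraction Ia = S/5 = (250/27)/5 = 50/27 ≈ 1.852 in

S = 250/27 in ≈ 9.259 in; Ia = 50/27 in ≈ 1.852 in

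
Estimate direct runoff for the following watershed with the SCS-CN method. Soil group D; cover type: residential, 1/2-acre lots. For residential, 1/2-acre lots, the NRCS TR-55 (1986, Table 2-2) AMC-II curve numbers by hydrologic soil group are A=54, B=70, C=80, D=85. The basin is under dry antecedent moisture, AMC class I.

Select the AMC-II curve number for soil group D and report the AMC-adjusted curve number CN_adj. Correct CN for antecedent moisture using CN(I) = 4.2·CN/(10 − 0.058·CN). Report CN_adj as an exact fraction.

CN_adj = 11900/169 ≈ 70.414

NRCS table: residential, 1/2-acre lots, soil group D → CN(II) = 85
Dry (AMC I): CN(I) = 4.2·85/(10 − 0.058·85) = 357/(507/100) = 11900/169 ≈ 70.414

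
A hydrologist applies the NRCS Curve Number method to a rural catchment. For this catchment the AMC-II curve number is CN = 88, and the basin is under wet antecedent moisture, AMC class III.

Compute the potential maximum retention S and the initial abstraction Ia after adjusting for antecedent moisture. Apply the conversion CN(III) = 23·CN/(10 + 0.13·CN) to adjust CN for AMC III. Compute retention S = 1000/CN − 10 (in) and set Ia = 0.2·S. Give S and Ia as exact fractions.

Adjust CN=88 to AMC III: 23·88/(10 + 0.13·88) → 2024 ÷ (536/25) = 6325/67 ≈ 94.403
Max retention: S = 1000/(6325/67) − 10 = 150/253 in (≈ 0.593 in)
Ia = 0.2S: 0.2·0.593 = 0.119 in (exactly 30/253)

S = 150/253 in ≈ 0.593 in; Ia = 30/253 in ≈ 0.119 in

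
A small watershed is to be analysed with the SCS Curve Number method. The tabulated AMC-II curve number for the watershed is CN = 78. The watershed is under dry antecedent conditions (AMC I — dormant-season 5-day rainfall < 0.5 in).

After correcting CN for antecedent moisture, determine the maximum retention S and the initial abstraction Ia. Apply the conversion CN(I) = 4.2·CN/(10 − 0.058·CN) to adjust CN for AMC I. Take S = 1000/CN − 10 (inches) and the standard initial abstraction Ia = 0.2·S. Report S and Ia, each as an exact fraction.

CN(I) from CN(II)=78: (4.2·78)/(10 − 0.058·78) = 81900/1369 ≈ 59.825
Retention S: 1000/CN − 10 with CN=59.825 → S = 5500/819 ≈ 6.716 in
Initial abstraction Ia = S/5 = (5500/819)/5 = 1100/819 ≈ 1.343 in

S = 5500/819 in ≈ 6.716 in; Ia = 1100/819 in ≈ 1.343 in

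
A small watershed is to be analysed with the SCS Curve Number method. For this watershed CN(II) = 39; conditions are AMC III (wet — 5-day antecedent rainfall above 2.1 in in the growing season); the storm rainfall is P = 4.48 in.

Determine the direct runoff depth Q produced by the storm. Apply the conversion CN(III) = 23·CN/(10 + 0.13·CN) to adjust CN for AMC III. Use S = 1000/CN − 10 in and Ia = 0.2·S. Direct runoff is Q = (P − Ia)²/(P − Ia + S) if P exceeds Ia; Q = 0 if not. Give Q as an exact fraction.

Wet (AMC III): CN(III) = 23·39/(10 + 0.13·39) = 897/(1507/100) = 89700/1507 ≈ 59.522
Max retention: S = 1000/(89700/1507) − 10 = 6100/897 in (≈ 6.800 in)
Ia = 0.2S: 0.2·6.800 = 1.360 in (exactly 1220/897)
Since P=4.480 > Ia=1.360: effective rainfall P−Ia = 69964/22425 in
Q: (69964/22425)² ÷ (222464/22425) = 305935081/311797200 in (≈ 0.981 in)

Q = 305935081/311797200 in ≈ 0.981 in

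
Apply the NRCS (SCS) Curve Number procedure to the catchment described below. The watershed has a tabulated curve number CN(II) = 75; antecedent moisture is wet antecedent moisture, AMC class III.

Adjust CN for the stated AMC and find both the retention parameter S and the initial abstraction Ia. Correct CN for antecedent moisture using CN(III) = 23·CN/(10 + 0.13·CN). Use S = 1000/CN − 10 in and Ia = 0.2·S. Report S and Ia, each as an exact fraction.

CN(III) from CN(II)=75: (23·75)/(10 + 0.13·75) = 6900/79 ≈ 87.342
Retention S: 1000/CN − 10 with CN=87.342 → S = 100/69 ≈ 1.449 in
Ia = 0.2S: 0.2·1.449 = 0.290 in (exactly 20/69)

S = 100/69 in ≈ 1.449 in; Ia = 20/69 in ≈ 0.290 in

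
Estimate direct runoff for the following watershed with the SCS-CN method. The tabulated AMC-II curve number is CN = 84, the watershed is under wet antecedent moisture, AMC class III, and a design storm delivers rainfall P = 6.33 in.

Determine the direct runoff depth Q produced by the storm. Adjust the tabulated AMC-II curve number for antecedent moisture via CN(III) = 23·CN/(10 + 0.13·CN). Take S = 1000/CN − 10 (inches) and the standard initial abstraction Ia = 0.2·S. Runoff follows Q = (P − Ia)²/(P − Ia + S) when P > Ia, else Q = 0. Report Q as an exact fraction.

Q = 88648512121/16312793700 in ≈ 5.434 in

CN(III) from CN(II)=84: (23·84)/(10 + 0.13·84) = 48300/523 ≈ 92.352
Retention S: 1000/CN − 10 with CN=92.352 → S = 400/483 ≈ 0.828 in
Initial abstraction Ia = S/5 = (400/483)/5 = 80/483 ≈ 0.166 in
Excess rainfall: 6.330 − 0.166 = 6.164 in; P > Ia so Q > 0
Runoff Q = (P−Ia)²/(P−Ia+S) = (6.164)²/(6.164+0.828) = 88648512121/16312793700 ≈ 5.434 in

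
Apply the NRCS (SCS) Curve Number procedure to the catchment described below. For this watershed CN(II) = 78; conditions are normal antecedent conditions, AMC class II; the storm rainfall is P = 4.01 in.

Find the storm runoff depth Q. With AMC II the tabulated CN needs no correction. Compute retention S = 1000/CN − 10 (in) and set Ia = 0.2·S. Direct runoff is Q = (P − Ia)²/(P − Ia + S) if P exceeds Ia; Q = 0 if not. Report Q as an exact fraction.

Q = 180606721/95312100 in ≈ 1.895 in

AMC II — tabulated CN = 78 applies directly.
Max retention: S = 1000/78 − 10 = 110/39 in (≈ 2.821 in)
Initial abstraction Ia = S/5 = (110/39)/5 = 22/39 ≈ 0.564 in
Excess rainfall: 4.010 − 0.564 = 3.446 in; P > Ia so Q > 0
Q = (13439/3900)²/((13439/3900) + 110/39) = (180606721/15210000)/(24439/3900) = 180606721/95312100 in ≈ 1.895 in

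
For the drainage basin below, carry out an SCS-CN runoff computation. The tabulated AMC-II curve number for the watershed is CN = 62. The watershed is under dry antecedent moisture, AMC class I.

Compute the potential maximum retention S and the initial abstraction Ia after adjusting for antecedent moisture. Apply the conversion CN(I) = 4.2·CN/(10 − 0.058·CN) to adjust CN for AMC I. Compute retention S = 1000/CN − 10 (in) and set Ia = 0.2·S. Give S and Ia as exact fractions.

CN(I) from CN(II)=62: (4.2·62)/(10 − 0.058·62) = 65100/1601 ≈ 40.662
S = 1000/(65100/1601) − 10 = 9500/651 in ≈ 14.593 in
Initial abstraction Ia = S/5 = (9500/651)/5 = 1900/651 ≈ 2.919 in

S = 9500/651 in ≈ 14.593 in; Ia = 1900/651 in ≈ 2.919 in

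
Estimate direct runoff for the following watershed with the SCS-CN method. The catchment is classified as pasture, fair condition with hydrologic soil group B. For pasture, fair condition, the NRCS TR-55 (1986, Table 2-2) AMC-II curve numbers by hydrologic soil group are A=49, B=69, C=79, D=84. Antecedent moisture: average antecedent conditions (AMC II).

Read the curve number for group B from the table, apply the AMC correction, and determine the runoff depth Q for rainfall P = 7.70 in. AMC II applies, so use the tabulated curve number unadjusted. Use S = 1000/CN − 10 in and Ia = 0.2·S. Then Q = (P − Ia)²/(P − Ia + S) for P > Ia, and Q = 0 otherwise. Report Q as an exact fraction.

NRCS table: pasture, fair condition, soil group B → CN(II) = 69
AMC II — tabulated CN = 69 applies directly.
Max retention: S = 1000/69 − 10 = 310/69 in (≈ 4.493 in)
Ia = 0.2·(310/69) = 62/69 in ≈ 0.899 in
P − Ia = 7.700 − 0.899 = 4693/690 ≈ 6.801 in (> 0, runoff occurs)
Runoff Q = (P−Ia)²/(P−Ia+S) = (6.801)²/(6.801+4.493) = 22024249/5377170 ≈ 4.096 in

Q = 22024249/5377170 in ≈ 4.096 in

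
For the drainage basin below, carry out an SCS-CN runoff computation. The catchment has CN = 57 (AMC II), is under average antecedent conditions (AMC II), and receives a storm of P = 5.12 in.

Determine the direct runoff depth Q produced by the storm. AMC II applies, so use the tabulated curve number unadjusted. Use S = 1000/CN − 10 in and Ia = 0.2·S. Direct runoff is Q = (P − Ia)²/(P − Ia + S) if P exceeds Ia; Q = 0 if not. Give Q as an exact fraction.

AMC II — tabulated CN = 57 applies directly.
Max retention: S = 1000/57 − 10 = 430/57 in (≈ 7.544 in)
Initial abstraction Ia = S/5 = (430/57)/5 = 86/57 ≈ 1.509 in
P − Ia = 5.120 − 1.509 = 5146/1425 ≈ 3.611 in (> 0, runoff occurs)
Q = (5146/1425)²/((5146/1425) + 430/57) = (26481316/2030625)/(15896/1425) = 6620329/5662950 in ≈ 1.169 in

Q = 6620329/5662950 in ≈ 1.169 in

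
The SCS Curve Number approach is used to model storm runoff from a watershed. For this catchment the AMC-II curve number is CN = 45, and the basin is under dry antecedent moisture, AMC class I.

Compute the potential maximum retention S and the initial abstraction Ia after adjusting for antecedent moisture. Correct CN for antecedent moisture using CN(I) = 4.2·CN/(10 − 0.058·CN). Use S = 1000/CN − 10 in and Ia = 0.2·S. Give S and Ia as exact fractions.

Dry (AMC I): CN(I) = 4.2·45/(10 − 0.058·45) = 189/(739/100) = 18900/739 ≈ 25.575
S = 1000/(18900/739) − 10 = 5500/189 in ≈ 29.101 in
Ia = 0.2S: 0.2·29.101 = 5.820 in (exactly 1100/189)

S = 5500/189 in ≈ 29.101 in; Ia = 1100/189 in ≈ 5.820 in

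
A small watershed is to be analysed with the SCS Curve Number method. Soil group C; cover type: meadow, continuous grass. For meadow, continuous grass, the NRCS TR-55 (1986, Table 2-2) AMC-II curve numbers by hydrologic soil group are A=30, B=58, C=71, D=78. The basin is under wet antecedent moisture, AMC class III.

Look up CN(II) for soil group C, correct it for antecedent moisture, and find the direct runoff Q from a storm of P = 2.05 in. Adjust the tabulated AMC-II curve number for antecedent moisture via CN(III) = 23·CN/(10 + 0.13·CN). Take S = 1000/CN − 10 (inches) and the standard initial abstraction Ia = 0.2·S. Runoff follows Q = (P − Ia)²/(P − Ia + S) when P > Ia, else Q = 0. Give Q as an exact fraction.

NRCS table: meadow, continuous grass, soil group C → CN(II) = 71
Wet (AMC III): CN(III) = 23·71/(10 + 0.13·71) = 1633/(1923/100) = 163300/1923 ≈ 84.919
S = 1000/(163300/1923) − 10 = 2900/1633 in ≈ 1.776 in
Initial abstraction Ia = S/5 = (2900/1633)/5 = 580/1633 ≈ 0.355 in
P − Ia = 2.050 − 0.355 = 55353/32660 ≈ 1.695 in (> 0, runoff occurs)
Runoff Q = (P−Ia)²/(P−Ia+S) = (1.695)²/(1.695+1.776) = 3063954609/3702108980 ≈ 0.828 in

Q = 3063954609/3702108980 in ≈ 0.828 in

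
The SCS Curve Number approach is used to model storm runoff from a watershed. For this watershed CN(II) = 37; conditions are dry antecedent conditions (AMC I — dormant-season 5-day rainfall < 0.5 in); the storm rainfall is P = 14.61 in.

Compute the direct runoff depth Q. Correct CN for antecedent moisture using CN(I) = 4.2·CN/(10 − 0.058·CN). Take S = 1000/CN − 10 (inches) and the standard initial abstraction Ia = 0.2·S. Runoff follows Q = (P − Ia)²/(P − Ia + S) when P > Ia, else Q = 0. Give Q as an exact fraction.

Q = 192913083/214670300 in ≈ 0.899 in

Dry (AMC I): CN(I) = 4.2·37/(10 − 0.058·37) = (777/5)/(3927/500) = 3700/187 ≈ 19.786
Max retention: S = 1000/(3700/187) − 10 = 1500/37 in (≈ 40.541 in)
Initial abstraction Ia = S/5 = (1500/37)/5 = 300/37 ≈ 8.108 in
Since P=14.610 > Ia=8.108: effective rainfall P−Ia = 24057/3700 in
Q = (24057/3700)²/((24057/3700) + 1500/37) = (578739249/13690000)/(174057/3700) = 192913083/214670300 in ≈ 0.899 in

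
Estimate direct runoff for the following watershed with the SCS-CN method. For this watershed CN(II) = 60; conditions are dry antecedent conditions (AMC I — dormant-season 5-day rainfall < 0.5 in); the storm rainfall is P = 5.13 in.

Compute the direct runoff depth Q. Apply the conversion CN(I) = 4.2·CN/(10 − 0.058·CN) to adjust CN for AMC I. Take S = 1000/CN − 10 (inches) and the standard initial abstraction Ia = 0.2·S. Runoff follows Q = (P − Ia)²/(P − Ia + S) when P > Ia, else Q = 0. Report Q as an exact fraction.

Q = 151757761/707609700 in ≈ 0.214 in

Adjust CN=60 to AMC I: 4.2·60/(10 − 0.058·60) → 252 ÷ (163/25) = 6300/163 ≈ 38.650
S = 1000/(6300/163) − 10 = 1000/63 in ≈ 15.873 in
Initial abstraction Ia = S/5 = (1000/63)/5 = 200/63 ≈ 3.175 in
Excess rainfall: 5.130 − 3.175 = 1.955 in; P > Ia so Q > 0
Runoff Q = (P−Ia)²/(P−Ia+S) = (1.955)²/(1.955+15.873) = 151757761/707609700 ≈ 0.214 in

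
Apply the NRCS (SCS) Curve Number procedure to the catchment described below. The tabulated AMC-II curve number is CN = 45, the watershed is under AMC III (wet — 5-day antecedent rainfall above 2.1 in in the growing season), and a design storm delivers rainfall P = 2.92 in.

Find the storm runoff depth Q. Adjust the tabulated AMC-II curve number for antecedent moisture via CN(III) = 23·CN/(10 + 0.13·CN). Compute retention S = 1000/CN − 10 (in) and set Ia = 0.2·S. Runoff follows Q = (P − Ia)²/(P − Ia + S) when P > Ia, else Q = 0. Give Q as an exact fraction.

Q = 92371321/192049425 in ≈ 0.481 in

Wet (AMC III): CN(III) = 23·45/(10 + 0.13·45) = 1035/(317/20) = 20700/317 ≈ 65.300
Max retention: S = 1000/(20700/317) − 10 = 1100/207 in (≈ 5.314 in)
Ia = 0.2S: 0.2·5.314 = 1.063 in (exactly 220/207)
Excess rainfall: 2.920 − 1.063 = 1.857 in; P > Ia so Q > 0
Q: (9611/5175)² ÷ (37111/5175) = 92371321/192049425 in (≈ 0.481 in)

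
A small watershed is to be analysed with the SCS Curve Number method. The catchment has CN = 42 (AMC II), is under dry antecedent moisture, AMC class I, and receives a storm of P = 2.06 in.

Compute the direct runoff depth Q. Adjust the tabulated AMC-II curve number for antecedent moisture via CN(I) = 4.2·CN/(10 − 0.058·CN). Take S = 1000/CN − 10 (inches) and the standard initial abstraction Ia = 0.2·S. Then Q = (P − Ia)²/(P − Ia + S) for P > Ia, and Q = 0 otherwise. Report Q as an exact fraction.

Adjust CN=42 to AMC I: 4.2·42/(10 − 0.058·42) → (882/5) ÷ (1891/250) = 44100/1891 ≈ 23.321
S = 1000/(44100/1891) − 10 = 14500/441 in ≈ 32.880 in
Ia = 0.2·(14500/441) = 2900/441 in ≈ 6.576 in
P = 2.060 ≤ Ia = 6.576 in: entire storm abstracted, Q = 0.

Q = 0 in ≈ 0.000 in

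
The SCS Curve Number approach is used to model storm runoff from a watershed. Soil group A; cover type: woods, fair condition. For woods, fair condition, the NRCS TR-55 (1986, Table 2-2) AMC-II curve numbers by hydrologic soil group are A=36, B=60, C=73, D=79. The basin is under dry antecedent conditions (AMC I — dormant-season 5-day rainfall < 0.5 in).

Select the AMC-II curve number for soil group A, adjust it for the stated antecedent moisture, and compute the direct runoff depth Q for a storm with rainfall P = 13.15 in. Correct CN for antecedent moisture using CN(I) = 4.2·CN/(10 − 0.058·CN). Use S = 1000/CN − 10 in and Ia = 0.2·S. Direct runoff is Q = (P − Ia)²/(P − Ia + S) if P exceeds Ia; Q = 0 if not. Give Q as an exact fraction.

Q = 313537849/671732460 in ≈ 0.467 in

NRCS table: woods, fair condition, soil group A → CN(II) = 36
Dry (AMC I): CN(I) = 4.2·36/(10 − 0.058·36) = (756/5)/(989/125) = 18900/989 ≈ 19.110
Max retention: S = 1000/(18900/989) − 10 = 8000/189 in (≈ 42.328 in)
Ia = 0.2·(8000/189) = 1600/189 in ≈ 8.466 in
Excess rainfall: 13.150 − 8.466 = 4.684 in; P > Ia so Q > 0
Q = (17707/3780)²/((17707/3780) + 8000/189) = (313537849/14288400)/(177707/3780) = 313537849/671732460 in ≈ 0.467 in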